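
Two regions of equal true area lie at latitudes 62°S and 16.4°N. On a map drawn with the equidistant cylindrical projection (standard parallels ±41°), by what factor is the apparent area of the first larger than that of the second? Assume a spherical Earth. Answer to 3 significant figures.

With standard parallel φ₀ = 41°, the equirectangular projection gives x = Rλ cos φ₀, y = Rφ, so h = 1 and k = cos 41° / cos φ.
Areal scale at 62°: h·k = 1.000 × 1.608 = 1.608.
Areal scale at 16.4°: h·k = 1.000 × 0.7867 = 0.7867.
Ratio = 1.608/0.7867 ≈ 2.04.

2.04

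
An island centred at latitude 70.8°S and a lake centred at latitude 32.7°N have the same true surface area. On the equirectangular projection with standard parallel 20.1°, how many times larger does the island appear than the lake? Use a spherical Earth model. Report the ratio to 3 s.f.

2.56

The equidistant cylindrical projection with φ₀ = 20.1° has h = 1 (meridians true) and k = cos φ₀ / cos φ along parallels.
Areal scale at 70.8°: h·k = 1.000 × 2.856 = 2.856.
Areal scale at 32.7°: h·k = 1.000 × 1.116 = 1.116.
Ratio = 2.856/1.116 ≈ 2.56.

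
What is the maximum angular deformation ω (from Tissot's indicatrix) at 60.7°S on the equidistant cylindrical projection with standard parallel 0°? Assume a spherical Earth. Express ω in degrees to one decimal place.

Plate carrée maps x = Rλ, y = Rφ. The meridian scale is h = 1 and the parallel scale is k = 1/cos φ = sec φ.
At 60.7°: h = 1.000, k = 2.043; principal scales a = 2.043, b = 1.000.
sin(ω/2) = (a − b)/(a + b) = 1.043/3.043 = 0.3428, so ω = 2 arcsin(0.3428) ≈ 40.1°.

40.1°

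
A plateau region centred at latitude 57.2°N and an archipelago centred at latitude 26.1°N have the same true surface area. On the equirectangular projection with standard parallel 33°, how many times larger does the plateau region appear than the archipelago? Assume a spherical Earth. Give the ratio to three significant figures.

1.66

With standard parallel φ₀ = 33°, the equirectangular projection gives x = Rλ cos φ₀, y = Rφ, so h = 1 and k = cos 33° / cos φ.
Areal scale at 57.2°: h·k = 1.000 × 1.548 = 1.548.
Areal scale at 26.1°: h·k = 1.000 × 0.9339 = 0.9339.
Ratio = 1.548/0.9339 ≈ 1.66.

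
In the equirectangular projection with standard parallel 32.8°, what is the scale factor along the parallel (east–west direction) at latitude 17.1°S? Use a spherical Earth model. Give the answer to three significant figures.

0.879

With standard parallel φ₀ = 32.8°, the equirectangular projection gives x = Rλ cos φ₀, y = Rφ, so h = 1 and k = cos 32.8° / cos φ.
k = cos 32.8° / cos 17.1° = 0.8406/0.9558 = 0.8794.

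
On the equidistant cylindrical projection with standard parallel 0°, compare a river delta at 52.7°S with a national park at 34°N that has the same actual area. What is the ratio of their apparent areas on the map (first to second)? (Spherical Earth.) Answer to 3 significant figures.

In the plate carrée (x = Rλ, y = Rφ), meridians are true-scale (h = 1) and parallels are stretched by k = sec φ.
Areal scale at 52.7°: h·k = 1.000 × 1.650 = 1.650.
Areal scale at 34°: h·k = 1.000 × 1.206 = 1.206.
Ratio = 1.650/1.206 ≈ 1.37.

1.37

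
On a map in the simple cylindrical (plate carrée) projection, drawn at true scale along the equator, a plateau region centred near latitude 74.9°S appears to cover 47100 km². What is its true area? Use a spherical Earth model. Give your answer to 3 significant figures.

For the equirectangular projection with φ₀ = 0 (plate carrée), h = 1 along meridians and k = sec φ along parallels.
Areal scale = h·k = 1 × sec φ; at 74.9°, h = 1.000, k = 3.839, so h·k = 3.839.
True area = apparent / (areal scale) = 47100 / 3.839 ≈ 12300 km².

12300 km²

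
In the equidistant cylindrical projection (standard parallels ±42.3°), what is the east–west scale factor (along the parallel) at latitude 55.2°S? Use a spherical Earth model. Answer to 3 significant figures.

The equidistant cylindrical projection with φ₀ = 42.3° has h = 1 (meridians true) and k = cos φ₀ / cos φ along parallels.
k = cos 42.3° / cos 55.2° = 0.7396/0.5707 = 1.296.

1.30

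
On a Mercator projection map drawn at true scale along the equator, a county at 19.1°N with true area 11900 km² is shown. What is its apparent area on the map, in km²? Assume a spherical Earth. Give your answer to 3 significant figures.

13300 km²

For Mercator, h = k = sec φ (a conformal cylindrical projection has a single point scale, 1/cos φ).
Areal scale = k² = sec²φ = 1/cos²(19.1°) = 1/0.9449² = 1.120.
Apparent area = 11900 × 1.120 ≈ 13300 km².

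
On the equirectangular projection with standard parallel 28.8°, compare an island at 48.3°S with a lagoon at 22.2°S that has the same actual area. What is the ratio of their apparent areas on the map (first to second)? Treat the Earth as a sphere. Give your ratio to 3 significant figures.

In the equirectangular projection with standard parallel φ₀ = 28.8° (x = Rλ cos φ₀, y = Rφ), meridians are true-scale (h = 1) and the parallel scale is k = cos φ₀ / cos φ.
Areal scale at 48.3°: h·k = 1.000 × 1.317 = 1.317.
Areal scale at 22.2°: h·k = 1.000 × 0.9465 = 0.9465.
Ratio = 1.317/0.9465 ≈ 1.39.

1.39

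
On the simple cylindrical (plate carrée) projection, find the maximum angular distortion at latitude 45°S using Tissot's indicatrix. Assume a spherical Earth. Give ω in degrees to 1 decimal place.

In the plate carrée (x = Rλ, y = Rφ), meridians are true-scale (h = 1) and parallels are stretched by k = sec φ.
At 45°: h = 1.000, k = 1.414; principal scales a = 1.414, b = 1.000.
sin(ω/2) = (a − b)/(a + b) = 0.4142/2.414 = 0.1716, so ω = 2 arcsin(0.1716) ≈ 19.8°.

19.8°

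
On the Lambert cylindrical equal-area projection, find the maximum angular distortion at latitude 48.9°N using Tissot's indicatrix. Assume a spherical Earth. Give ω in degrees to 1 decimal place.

46.7°

The Lambert cylindrical equal-area projection is the cylindrical equal-area projection with its standard parallel at the equator (φ₀ = 0). Cylindrical equal-area (φ₀ = 0°): h = cos φ / cos 0° along meridians, k = cos 0° / cos φ along parallels; h·k = 1.
At 48.9°: h = 0.6574, k = 1.521; principal scales a = 1.521, b = 0.6574.
sin(ω/2) = (a − b)/(a + b) = 0.8638/2.179 = 0.3965, so ω = 2 arcsin(0.3965) ≈ 46.7°.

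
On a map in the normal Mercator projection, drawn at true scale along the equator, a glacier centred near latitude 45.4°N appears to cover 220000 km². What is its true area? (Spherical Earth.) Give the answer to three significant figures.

Mercator is conformal, so the point scale is isotropic: h = k = sec φ = 1/cos φ.
Areal scale = k² = sec²φ = 1/cos²(45.4°) = 1/0.7022² = 2.028.
True area = apparent / (areal scale) = 220000 / 2.028 ≈ 108000 km².

108000 km²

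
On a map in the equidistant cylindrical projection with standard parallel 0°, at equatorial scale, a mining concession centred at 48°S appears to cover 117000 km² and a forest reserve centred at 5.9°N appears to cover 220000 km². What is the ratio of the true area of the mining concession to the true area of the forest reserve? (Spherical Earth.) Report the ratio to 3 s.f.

0.358

On the plate carrée, areal scale = h·k = 1 × sec φ, so true area = apparent × cos φ.
True area of mining concession: 117000 × cos(48°) = 117000 × 0.6691 = 78290 km².
True area of forest reserve: 220000 × cos(5.9°) = 220000 × 0.9947 = 218800 km².
Ratio = 78290 / 218800 ≈ 0.358.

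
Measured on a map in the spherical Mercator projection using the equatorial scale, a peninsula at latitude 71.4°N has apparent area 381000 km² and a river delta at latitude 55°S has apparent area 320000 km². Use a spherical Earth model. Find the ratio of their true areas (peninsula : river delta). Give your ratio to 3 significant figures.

0.368

Mercator's areal exaggeration is sec²φ; hence true area = (apparent area) · cos²φ.
True area of peninsula: 381000 × cos²(71.4°) = 381000 × 0.1017 = 38760 km².
True area of river delta: 320000 × cos²(55°) = 320000 × 0.3290 = 105300 km².
Ratio = 38760 / 105300 ≈ 0.368.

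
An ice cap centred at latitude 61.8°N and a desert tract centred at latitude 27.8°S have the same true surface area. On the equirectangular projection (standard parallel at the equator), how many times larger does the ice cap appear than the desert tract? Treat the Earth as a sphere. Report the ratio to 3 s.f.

1.87

Plate carrée maps x = Rλ, y = Rφ. The meridian scale is h = 1 and the parallel scale is k = 1/cos φ = sec φ.
Areal scale at 61.8°: h·k = 1.000 × 2.116 = 2.116.
Areal scale at 27.8°: h·k = 1.000 × 1.130 = 1.130.
Ratio = 2.116/1.130 ≈ 1.87.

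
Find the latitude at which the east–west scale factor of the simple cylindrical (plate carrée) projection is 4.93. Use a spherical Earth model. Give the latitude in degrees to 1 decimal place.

78.3°

Plate carrée: h = 1, k = sec φ along parallels.
sec φ = 4.93  ⇒  cos φ = 0.2028  ⇒  φ ≈ 78.3°.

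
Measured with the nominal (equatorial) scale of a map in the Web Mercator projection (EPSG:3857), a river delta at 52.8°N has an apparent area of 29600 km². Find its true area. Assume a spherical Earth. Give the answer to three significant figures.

Mercator is conformal, so the point scale is isotropic: h = k = sec φ = 1/cos φ.
Areal scale = k² = sec²φ = 1/cos²(52.8°) = 1/0.6046² = 2.736.
True area = apparent / (areal scale) = 29600 / 2.736 ≈ 10800 km².

10800 km²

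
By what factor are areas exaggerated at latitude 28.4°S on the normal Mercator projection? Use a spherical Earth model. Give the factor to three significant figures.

1.29

Mercator is conformal, so the point scale is isotropic: h = k = sec φ = 1/cos φ.
Areal scale = k² = sec²φ = 1/cos²(28.4°) = 1/0.8796² = 1.292.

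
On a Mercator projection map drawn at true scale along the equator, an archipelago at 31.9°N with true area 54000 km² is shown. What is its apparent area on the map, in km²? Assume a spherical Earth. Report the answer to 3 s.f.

74900 km²

For Mercator, h = k = sec φ (a conformal cylindrical projection has a single point scale, 1/cos φ).
Areal scale = k² = sec²φ = 1/cos²(31.9°) = 1/0.8490² = 1.387.
Apparent area = 54000 × 1.387 ≈ 74900 km².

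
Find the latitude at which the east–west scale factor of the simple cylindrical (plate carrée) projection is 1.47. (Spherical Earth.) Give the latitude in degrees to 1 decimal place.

Plate carrée: h = 1, k = sec φ along parallels.
sec φ = 1.47  ⇒  cos φ = 0.6803  ⇒  φ ≈ 47.1°.

47.1°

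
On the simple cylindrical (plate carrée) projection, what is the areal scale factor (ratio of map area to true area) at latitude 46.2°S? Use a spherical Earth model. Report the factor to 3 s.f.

1.44

For the equirectangular projection with φ₀ = 0 (plate carrée), h = 1 along meridians and k = sec φ along parallels.
Areal scale = h·k = 1 × sec φ; at 46.2°, h = 1.000, k = 1.445, so h·k = 1.445.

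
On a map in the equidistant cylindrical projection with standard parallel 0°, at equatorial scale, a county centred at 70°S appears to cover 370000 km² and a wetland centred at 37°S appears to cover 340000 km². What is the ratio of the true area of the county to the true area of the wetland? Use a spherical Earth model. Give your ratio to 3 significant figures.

0.466

Plate carrée has h = 1 and k = sec φ, giving areal scale sec φ; true area = (apparent area) · cos φ.
True area of county: 370000 × cos(70°) = 370000 × 0.3420 = 126500 km².
True area of wetland: 340000 × cos(37°) = 340000 × 0.7986 = 271500 km².
Ratio = 126500 / 271500 ≈ 0.466.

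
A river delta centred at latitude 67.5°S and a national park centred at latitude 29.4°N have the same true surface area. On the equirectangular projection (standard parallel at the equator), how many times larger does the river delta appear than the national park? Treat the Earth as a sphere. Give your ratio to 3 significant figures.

2.28

Plate carrée maps x = Rλ, y = Rφ. The meridian scale is h = 1 and the parallel scale is k = 1/cos φ = sec φ.
Areal scale at 67.5°: h·k = 1.000 × 2.613 = 2.613.
Areal scale at 29.4°: h·k = 1.000 × 1.148 = 1.148.
Ratio = 2.613/1.148 ≈ 2.28.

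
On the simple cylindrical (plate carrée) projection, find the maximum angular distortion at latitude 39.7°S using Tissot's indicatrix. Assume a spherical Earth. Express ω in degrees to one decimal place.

For the equirectangular projection with φ₀ = 0 (plate carrée), h = 1 along meridians and k = sec φ along parallels.
At 39.7°: h = 1.000, k = 1.300; principal scales a = 1.300, b = 1.000.
sin(ω/2) = (a − b)/(a + b) = 0.2997/2.300 = 0.1303, so ω = 2 arcsin(0.1303) ≈ 15.0°.

15.0°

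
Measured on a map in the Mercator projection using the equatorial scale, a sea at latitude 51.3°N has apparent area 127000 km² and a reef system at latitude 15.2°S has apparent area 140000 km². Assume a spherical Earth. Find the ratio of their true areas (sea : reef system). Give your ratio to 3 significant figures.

0.381

Since Mercator area scale is 1/cos²φ, the true area equals the apparent area multiplied by cos²φ.
True area of sea: 127000 × cos²(51.3°) = 127000 × 0.3909 = 49650 km².
True area of reef system: 140000 × cos²(15.2°) = 140000 × 0.9313 = 130400 km².
Ratio = 49650 / 130400 ≈ 0.381.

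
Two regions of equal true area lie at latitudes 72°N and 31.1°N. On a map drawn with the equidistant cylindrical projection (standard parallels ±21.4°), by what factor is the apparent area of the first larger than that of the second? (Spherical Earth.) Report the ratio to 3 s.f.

With standard parallel φ₀ = 21.4°, the equirectangular projection gives x = Rλ cos φ₀, y = Rφ, so h = 1 and k = cos 21.4° / cos φ.
Areal scale at 72°: h·k = 1.000 × 3.013 = 3.013.
Areal scale at 31.1°: h·k = 1.000 × 1.087 = 1.087.
Ratio = 3.013/1.087 ≈ 2.77.

2.77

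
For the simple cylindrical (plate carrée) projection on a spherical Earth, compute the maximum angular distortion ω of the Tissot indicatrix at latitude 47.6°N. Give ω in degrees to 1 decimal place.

For the equirectangular projection with φ₀ = 0 (plate carrée), h = 1 along meridians and k = sec φ along parallels.
At 47.6°: h = 1.000, k = 1.483; principal scales a = 1.483, b = 1.000.
sin(ω/2) = (a − b)/(a + b) = 0.4830/2.483 = 0.1945, so ω = 2 arcsin(0.1945) ≈ 22.4°.

22.4°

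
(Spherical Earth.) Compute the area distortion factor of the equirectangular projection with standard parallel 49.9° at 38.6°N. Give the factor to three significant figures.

0.824

The equidistant cylindrical projection with φ₀ = 49.9° has h = 1 (meridians true) and k = cos φ₀ / cos φ along parallels.
Areal scale = h·k = 1 × cos φ₀ / cos φ; at 38.6°, h = 1.000, k = 0.8242, so h·k = 0.8242.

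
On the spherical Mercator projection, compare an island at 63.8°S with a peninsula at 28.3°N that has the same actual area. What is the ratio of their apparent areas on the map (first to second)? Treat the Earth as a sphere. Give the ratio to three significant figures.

3.98

Mercator areal scale is sec²φ.
At 63.8°: sec²(63.8°) = 1/0.4415² = 5.130.
At 28.3°: sec²(28.3°) = 1/0.8805² = 1.290.
Ratio = 5.130/1.290 = cos²(28.3°)/cos²(63.8°) ≈ 3.98.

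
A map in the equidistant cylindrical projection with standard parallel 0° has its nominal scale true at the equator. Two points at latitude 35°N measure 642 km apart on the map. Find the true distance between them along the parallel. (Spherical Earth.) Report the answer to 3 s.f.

Plate carrée maps x = Rλ, y = Rφ. The meridian scale is h = 1 and the parallel scale is k = 1/cos φ = sec φ.
Along the parallel at 35°, map distances are exaggerated by k = sec 35° = 1.221.
True distance = 642 / 1.221 = 642 × cos 35° ≈ 526 km.

526 km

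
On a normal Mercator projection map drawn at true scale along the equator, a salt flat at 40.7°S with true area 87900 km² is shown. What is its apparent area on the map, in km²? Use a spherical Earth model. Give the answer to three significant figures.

For Mercator, h = k = sec φ (a conformal cylindrical projection has a single point scale, 1/cos φ).
Areal scale = k² = sec²φ = 1/cos²(40.7°) = 1/0.7581² = 1.740.
Apparent area = 87900 × 1.740 ≈ 153000 km².

153000 km²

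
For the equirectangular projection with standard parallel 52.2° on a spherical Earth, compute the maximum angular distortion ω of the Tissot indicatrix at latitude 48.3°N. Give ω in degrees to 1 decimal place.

4.7°

The equidistant cylindrical projection with φ₀ = 52.2° has h = 1 (meridians true) and k = cos φ₀ / cos φ along parallels.
At 48.3°: h = 1.000, k = 0.9213; principal scales a = 1.000, b = 0.9213.
sin(ω/2) = (a − b)/(a + b) = 0.07865/1.921 = 0.04094, so ω = 2 arcsin(0.04094) ≈ 4.7°.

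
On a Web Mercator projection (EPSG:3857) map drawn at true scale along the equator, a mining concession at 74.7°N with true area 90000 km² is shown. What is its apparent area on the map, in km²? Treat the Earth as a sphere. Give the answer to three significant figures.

1290000 km²

The Mercator projection is conformal; its linear scale factor is the same in every direction and equals sec φ = 1/cos φ.
Areal scale = k² = sec²φ = 1/cos²(74.7°) = 1/0.2639² = 14.36.
Apparent area = 90000 × 14.36 ≈ 1290000 km².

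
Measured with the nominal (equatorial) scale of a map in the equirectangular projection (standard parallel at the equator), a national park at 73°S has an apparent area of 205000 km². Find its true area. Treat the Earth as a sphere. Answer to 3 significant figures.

Plate carrée maps x = Rλ, y = Rφ. The meridian scale is h = 1 and the parallel scale is k = 1/cos φ = sec φ.
Areal scale = h·k = 1 × sec φ; at 73°, h = 1.000, k = 3.420, so h·k = 3.420.
True area = apparent / (areal scale) = 205000 / 3.420 ≈ 59900 km².

59900 km²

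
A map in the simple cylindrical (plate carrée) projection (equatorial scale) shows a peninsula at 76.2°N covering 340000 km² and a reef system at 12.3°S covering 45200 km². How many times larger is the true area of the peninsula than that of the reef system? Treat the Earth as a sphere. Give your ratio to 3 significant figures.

1.84

Plate carrée has h = 1 and k = sec φ, giving areal scale sec φ; true area = (apparent area) · cos φ.
True area of peninsula: 340000 × cos(76.2°) = 340000 × 0.2385 = 81100 km².
True area of reef system: 45200 × cos(12.3°) = 45200 × 0.9770 = 44160 km².
Ratio = 81100 / 44160 ≈ 1.84.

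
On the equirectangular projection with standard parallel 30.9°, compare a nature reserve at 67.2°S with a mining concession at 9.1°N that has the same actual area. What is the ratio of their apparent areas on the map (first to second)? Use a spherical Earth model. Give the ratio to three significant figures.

The equidistant cylindrical projection with φ₀ = 30.9° has h = 1 (meridians true) and k = cos φ₀ / cos φ along parallels.
Areal scale at 67.2°: h·k = 1.000 × 2.214 = 2.214.
Areal scale at 9.1°: h·k = 1.000 × 0.8690 = 0.8690.
Ratio = 2.214/0.8690 ≈ 2.55.

2.55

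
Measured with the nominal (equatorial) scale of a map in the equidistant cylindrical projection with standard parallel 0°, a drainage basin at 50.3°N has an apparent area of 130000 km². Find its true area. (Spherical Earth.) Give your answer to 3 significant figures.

83000 km²

In the plate carrée (x = Rλ, y = Rφ), meridians are true-scale (h = 1) and parallels are stretched by k = sec φ.
Areal scale = h·k = 1 × sec φ; at 50.3°, h = 1.000, k = 1.566, so h·k = 1.566.
True area = apparent / (areal scale) = 130000 / 1.566 ≈ 83000 km².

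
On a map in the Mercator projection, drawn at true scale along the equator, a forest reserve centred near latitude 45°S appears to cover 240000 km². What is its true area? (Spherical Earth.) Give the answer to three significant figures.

120000 km²

Mercator is conformal, so the point scale is isotropic: h = k = sec φ = 1/cos φ.
Areal scale = k² = sec²φ = 1/cos²(45°) = 1/0.7071² = 2.000.
True area = apparent / (areal scale) = 240000 / 2.000 ≈ 120000 km².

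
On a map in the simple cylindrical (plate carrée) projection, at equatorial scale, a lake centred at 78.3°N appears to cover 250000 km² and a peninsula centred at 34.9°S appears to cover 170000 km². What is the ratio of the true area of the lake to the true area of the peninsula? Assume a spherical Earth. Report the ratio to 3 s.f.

0.364

Plate carrée has h = 1 and k = sec φ, giving areal scale sec φ; true area = (apparent area) · cos φ.
True area of lake: 250000 × cos(78.3°) = 250000 × 0.2028 = 50700 km².
True area of peninsula: 170000 × cos(34.9°) = 170000 × 0.8202 = 139400 km².
Ratio = 50700 / 139400 ≈ 0.364.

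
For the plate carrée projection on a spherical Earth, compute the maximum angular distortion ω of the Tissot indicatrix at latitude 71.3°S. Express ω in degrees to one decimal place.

In the plate carrée (x = Rλ, y = Rφ), meridians are true-scale (h = 1) and parallels are stretched by k = sec φ.
At 71.3°: h = 1.000, k = 3.119; principal scales a = 3.119, b = 1.000.
sin(ω/2) = (a − b)/(a + b) = 2.119/4.119 = 0.5144, so ω = 2 arcsin(0.5144) ≈ 61.9°.

61.9°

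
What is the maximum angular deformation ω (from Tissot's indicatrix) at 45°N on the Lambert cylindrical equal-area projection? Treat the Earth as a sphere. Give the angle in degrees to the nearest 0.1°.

The Lambert cylindrical equal-area projection is the cylindrical equal-area projection with its standard parallel at the equator (φ₀ = 0). Cylindrical equal-area (φ₀ = 0°): h = cos φ / cos 0° along meridians, k = cos 0° / cos φ along parallels; h·k = 1.
At 45°: h = 0.7071, k = 1.414; principal scales a = 1.414, b = 0.7071.
sin(ω/2) = (a − b)/(a + b) = 0.7071/2.121 = 0.3333, so ω = 2 arcsin(0.3333) ≈ 38.9°.

38.9°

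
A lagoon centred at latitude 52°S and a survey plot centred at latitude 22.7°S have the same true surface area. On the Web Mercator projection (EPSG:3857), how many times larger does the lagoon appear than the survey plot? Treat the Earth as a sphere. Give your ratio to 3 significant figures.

On Mercator, area is exaggerated by sec²φ = 1/cos²φ.
At 52°: sec²(52°) = 1/0.6157² = 2.638.
At 22.7°: sec²(22.7°) = 1/0.9225² = 1.175.
Ratio = 2.638/1.175 = cos²(22.7°)/cos²(52°) ≈ 2.25.

2.25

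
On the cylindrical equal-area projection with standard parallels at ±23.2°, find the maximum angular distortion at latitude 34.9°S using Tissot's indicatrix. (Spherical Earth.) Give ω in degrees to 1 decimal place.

13.0°

Cylindrical equal-area (φ₀ = 23.2°): h = cos φ / cos 23.2° along meridians, k = cos 23.2° / cos φ along parallels; h·k = 1.
At 34.9°: h = 0.8923, k = 1.121; principal scales a = 1.121, b = 0.8923.
sin(ω/2) = (a − b)/(a + b) = 0.2284/2.013 = 0.1135, so ω = 2 arcsin(0.1135) ≈ 13.0°.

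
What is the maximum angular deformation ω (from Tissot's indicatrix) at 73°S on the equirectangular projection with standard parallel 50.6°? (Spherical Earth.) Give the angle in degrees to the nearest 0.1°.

In the equirectangular projection with standard parallel φ₀ = 50.6° (x = Rλ cos φ₀, y = Rφ), meridians are true-scale (h = 1) and the parallel scale is k = cos φ₀ / cos φ.
At 73°: h = 1.000, k = 2.171; principal scales a = 2.171, b = 1.000.
sin(ω/2) = (a − b)/(a + b) = 1.171/3.171 = 0.3693, so ω = 2 arcsin(0.3693) ≈ 43.3°.

43.3°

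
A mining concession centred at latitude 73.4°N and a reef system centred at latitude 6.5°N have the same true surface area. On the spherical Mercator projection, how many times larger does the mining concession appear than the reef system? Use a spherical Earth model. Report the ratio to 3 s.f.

12.1

Mercator is conformal with k = sec φ, so areal scale = k² = sec²φ.
At 73.4°: sec²(73.4°) = 1/0.2857² = 12.25.
At 6.5°: sec²(6.5°) = 1/0.9936² = 1.013.
Ratio = 12.25/1.013 = cos²(6.5°)/cos²(73.4°) ≈ 12.1.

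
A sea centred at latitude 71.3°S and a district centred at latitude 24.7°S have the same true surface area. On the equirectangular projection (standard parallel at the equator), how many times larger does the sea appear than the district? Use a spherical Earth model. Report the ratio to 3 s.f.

Plate carrée maps x = Rλ, y = Rφ. The meridian scale is h = 1 and the parallel scale is k = 1/cos φ = sec φ.
Areal scale at 71.3°: h·k = 1.000 × 3.119 = 3.119.
Areal scale at 24.7°: h·k = 1.000 × 1.101 = 1.101.
Ratio = 3.119/1.101 ≈ 2.83.

2.83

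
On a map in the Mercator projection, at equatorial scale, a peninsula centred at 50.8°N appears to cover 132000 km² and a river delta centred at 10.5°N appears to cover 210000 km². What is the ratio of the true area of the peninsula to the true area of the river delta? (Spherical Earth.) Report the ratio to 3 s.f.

Since Mercator area scale is 1/cos²φ, the true area equals the apparent area multiplied by cos²φ.
True area of peninsula: 132000 × cos²(50.8°) = 132000 × 0.3995 = 52730 km².
True area of river delta: 210000 × cos²(10.5°) = 210000 × 0.9668 = 203000 km².
Ratio = 52730 / 203000 ≈ 0.260.

0.260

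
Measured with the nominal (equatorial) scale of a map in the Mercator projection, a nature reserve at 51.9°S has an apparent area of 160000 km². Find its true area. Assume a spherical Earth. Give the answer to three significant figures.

60900 km²

The Mercator projection is conformal; its linear scale factor is the same in every direction and equals sec φ = 1/cos φ.
Areal scale = k² = sec²φ = 1/cos²(51.9°) = 1/0.6170² = 2.627.
True area = apparent / (areal scale) = 160000 / 2.627 ≈ 60900 km².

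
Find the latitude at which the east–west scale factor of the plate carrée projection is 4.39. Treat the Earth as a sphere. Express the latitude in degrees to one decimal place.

Plate carrée: h = 1, k = sec φ along parallels.
sec φ = 4.39  ⇒  cos φ = 0.2278  ⇒  φ ≈ 76.8°.

76.8°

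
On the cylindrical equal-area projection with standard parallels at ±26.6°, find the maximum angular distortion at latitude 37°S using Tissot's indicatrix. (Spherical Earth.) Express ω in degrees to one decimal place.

A cylindrical equal-area projection with standard parallel φ₀ has meridian scale h = cos φ / cos φ₀ and parallel scale k = cos φ₀ / cos φ (so areas are preserved, h·k = 1).
At 37°: h = 0.8932, k = 1.120; principal scales a = 1.120, b = 0.8932.
sin(ω/2) = (a − b)/(a + b) = 0.2264/2.013 = 0.1125, so ω = 2 arcsin(0.1125) ≈ 12.9°.

12.9°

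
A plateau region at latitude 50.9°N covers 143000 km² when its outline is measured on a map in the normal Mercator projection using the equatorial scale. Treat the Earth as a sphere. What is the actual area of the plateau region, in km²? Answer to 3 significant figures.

56900 km²

Mercator is conformal, so the point scale is isotropic: h = k = sec φ = 1/cos φ.
Areal scale = k² = sec²φ = 1/cos²(50.9°) = 1/0.6307² = 2.514.
True area = apparent / (areal scale) = 143000 / 2.514 ≈ 56900 km².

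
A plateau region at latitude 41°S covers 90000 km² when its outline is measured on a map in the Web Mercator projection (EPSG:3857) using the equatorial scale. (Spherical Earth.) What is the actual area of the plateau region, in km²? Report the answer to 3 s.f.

51300 km²

Mercator is conformal, so the point scale is isotropic: h = k = sec φ = 1/cos φ.
Areal scale = k² = sec²φ = 1/cos²(41°) = 1/0.7547² = 1.756.
True area = apparent / (areal scale) = 90000 / 1.756 ≈ 51300 km².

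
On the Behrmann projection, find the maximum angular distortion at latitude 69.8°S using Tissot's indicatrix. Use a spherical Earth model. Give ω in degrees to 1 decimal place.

93.0°

The Behrmann projection is cylindrical equal-area with φ₀ = 30°. Cylindrical equal-area (φ₀ = 30°): h = cos φ / cos 30° along meridians, k = cos 30° / cos φ along parallels; h·k = 1.
At 69.8°: h = 0.3987, k = 2.508; principal scales a = 2.508, b = 0.3987.
sin(ω/2) = (a − b)/(a + b) = 2.109/2.907 = 0.7257, so ω = 2 arcsin(0.7257) ≈ 93.0°.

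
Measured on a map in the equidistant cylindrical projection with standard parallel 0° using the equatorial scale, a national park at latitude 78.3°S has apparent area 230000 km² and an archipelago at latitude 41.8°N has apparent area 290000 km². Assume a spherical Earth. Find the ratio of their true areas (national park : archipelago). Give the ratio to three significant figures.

On the plate carrée, areal scale = h·k = 1 × sec φ, so true area = apparent × cos φ.
True area of national park: 230000 × cos(78.3°) = 230000 × 0.2028 = 46640 km².
True area of archipelago: 290000 × cos(41.8°) = 290000 × 0.7455 = 216200 km².
Ratio = 46640 / 216200 ≈ 0.216.

0.216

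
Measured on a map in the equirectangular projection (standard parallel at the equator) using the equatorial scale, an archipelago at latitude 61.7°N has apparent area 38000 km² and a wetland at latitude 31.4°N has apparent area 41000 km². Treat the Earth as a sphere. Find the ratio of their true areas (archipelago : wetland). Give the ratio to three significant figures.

On the plate carrée, areal scale = h·k = 1 × sec φ, so true area = apparent × cos φ.
True area of archipelago: 38000 × cos(61.7°) = 38000 × 0.4741 = 18020 km².
True area of wetland: 41000 × cos(31.4°) = 41000 × 0.8536 = 35000 km².
Ratio = 18020 / 35000 ≈ 0.515.

0.515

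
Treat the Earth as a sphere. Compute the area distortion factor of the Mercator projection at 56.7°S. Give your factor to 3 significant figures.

Mercator is conformal, so the point scale is isotropic: h = k = sec φ = 1/cos φ.
Areal scale = k² = sec²φ = 1/cos²(56.7°) = 1/0.5490² = 3.318.

3.32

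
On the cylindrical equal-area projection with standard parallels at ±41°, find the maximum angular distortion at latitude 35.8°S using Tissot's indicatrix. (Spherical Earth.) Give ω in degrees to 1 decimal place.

Cylindrical equal-area (φ₀ = 41°): h = cos φ / cos 41° along meridians, k = cos 41° / cos φ along parallels; h·k = 1.
At 35.8°: h = 1.075, k = 0.9305; principal scales a = 1.075, b = 0.9305.
sin(ω/2) = (a − b)/(a + b) = 0.1442/2.005 = 0.07189, so ω = 2 arcsin(0.07189) ≈ 8.2°.

8.2°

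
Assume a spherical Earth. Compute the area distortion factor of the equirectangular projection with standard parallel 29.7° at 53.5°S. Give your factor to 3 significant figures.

1.46

In the equirectangular projection with standard parallel φ₀ = 29.7° (x = Rλ cos φ₀, y = Rφ), meridians are true-scale (h = 1) and the parallel scale is k = cos φ₀ / cos φ.
Areal scale = h·k = 1 × cos φ₀ / cos φ; at 53.5°, h = 1.000, k = 1.460, so h·k = 1.460.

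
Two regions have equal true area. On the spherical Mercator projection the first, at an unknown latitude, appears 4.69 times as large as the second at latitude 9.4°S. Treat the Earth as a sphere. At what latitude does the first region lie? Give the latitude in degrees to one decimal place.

62.9°

For equal true areas on Mercator, apparent areas scale as sec²φ, so the ratio is cos²φ₂ / cos²φ₁.
cos²φ₂ / cos²φ₁ = 4.69  ⇒  cos φ₁ = cos 9.4° / √4.69 = 0.9866/2.166 = 0.4556.
φ₁ = arccos(0.4556) ≈ 62.9°.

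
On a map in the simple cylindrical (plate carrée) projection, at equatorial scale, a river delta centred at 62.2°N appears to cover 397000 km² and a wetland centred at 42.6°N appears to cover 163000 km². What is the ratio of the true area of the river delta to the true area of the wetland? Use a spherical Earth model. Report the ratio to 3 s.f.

1.54

On the plate carrée, areal scale = h·k = 1 × sec φ, so true area = apparent × cos φ.
True area of river delta: 397000 × cos(62.2°) = 397000 × 0.4664 = 185200 km².
True area of wetland: 163000 × cos(42.6°) = 163000 × 0.7361 = 120000 km².
Ratio = 185200 / 120000 ≈ 1.54.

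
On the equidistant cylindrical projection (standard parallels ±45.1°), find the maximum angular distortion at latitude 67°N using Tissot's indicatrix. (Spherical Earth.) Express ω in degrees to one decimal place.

33.4°

In the equirectangular projection with standard parallel φ₀ = 45.1° (x = Rλ cos φ₀, y = Rφ), meridians are true-scale (h = 1) and the parallel scale is k = cos φ₀ / cos φ.
At 67°: h = 1.000, k = 1.807; principal scales a = 1.807, b = 1.000.
sin(ω/2) = (a − b)/(a + b) = 0.8065/2.807 = 0.2874, so ω = 2 arcsin(0.2874) ≈ 33.4°.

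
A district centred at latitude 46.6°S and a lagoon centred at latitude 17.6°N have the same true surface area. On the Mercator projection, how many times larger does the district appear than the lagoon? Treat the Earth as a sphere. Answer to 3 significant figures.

Mercator areal scale is sec²φ.
At 46.6°: sec²(46.6°) = 1/0.6871² = 2.118.
At 17.6°: sec²(17.6°) = 1/0.9532² = 1.101.
Ratio = 2.118/1.101 = cos²(17.6°)/cos²(46.6°) ≈ 1.92.

1.92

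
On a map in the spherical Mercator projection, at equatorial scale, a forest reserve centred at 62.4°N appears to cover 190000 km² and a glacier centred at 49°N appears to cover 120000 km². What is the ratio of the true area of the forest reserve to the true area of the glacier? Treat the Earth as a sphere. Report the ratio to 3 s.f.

0.790

Since Mercator area scale is 1/cos²φ, the true area equals the apparent area multiplied by cos²φ.
True area of forest reserve: 190000 × cos²(62.4°) = 190000 × 0.2146 = 40780 km².
True area of glacier: 120000 × cos²(49°) = 120000 × 0.4304 = 51650 km².
Ratio = 40780 / 51650 ≈ 0.790.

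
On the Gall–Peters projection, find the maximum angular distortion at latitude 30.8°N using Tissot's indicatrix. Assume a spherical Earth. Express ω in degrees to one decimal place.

Gall–Peters is a cylindrical equal-area projection with standard parallels at ±45°. For cylindrical equal-area with standard parallel φ₀, h = cos φ / cos φ₀ and k = cos φ₀ / cos φ, so h·k = 1.
At 30.8°: h = 1.215, k = 0.8232; principal scales a = 1.215, b = 0.8232.
sin(ω/2) = (a − b)/(a + b) = 0.3915/2.038 = 0.1921, so ω = 2 arcsin(0.1921) ≈ 22.2°.

22.2°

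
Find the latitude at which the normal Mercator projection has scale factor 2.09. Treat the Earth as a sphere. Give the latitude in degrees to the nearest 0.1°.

61.4°

Mercator scale is k = sec φ = 1/cos φ.
1/cos φ = 2.09  ⇒  cos φ = 0.4785  ⇒  φ = arccos(0.4785) ≈ 61.4°.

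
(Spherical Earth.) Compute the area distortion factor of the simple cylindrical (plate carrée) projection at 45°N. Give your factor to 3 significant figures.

1.41

In the plate carrée (x = Rλ, y = Rφ), meridians are true-scale (h = 1) and parallels are stretched by k = sec φ.
Areal scale = h·k = 1 × sec φ; at 45°, h = 1.000, k = 1.414, so h·k = 1.414.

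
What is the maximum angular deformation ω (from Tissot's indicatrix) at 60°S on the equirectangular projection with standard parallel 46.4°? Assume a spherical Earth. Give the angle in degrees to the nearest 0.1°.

The equidistant cylindrical projection with φ₀ = 46.4° has h = 1 (meridians true) and k = cos φ₀ / cos φ along parallels.
At 60°: h = 1.000, k = 1.379; principal scales a = 1.379, b = 1.000.
sin(ω/2) = (a − b)/(a + b) = 0.3792/2.379 = 0.1594, so ω = 2 arcsin(0.1594) ≈ 18.3°.

18.3°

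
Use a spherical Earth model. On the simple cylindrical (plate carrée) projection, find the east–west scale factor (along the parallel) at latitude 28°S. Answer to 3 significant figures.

Plate carrée maps x = Rλ, y = Rφ. The meridian scale is h = 1 and the parallel scale is k = 1/cos φ = sec φ.
k = 1/cos 28° = 1/0.8829 = 1.133.

1.13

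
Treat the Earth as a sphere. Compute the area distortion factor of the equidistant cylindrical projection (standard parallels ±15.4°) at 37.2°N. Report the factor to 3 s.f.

1.21

In the equirectangular projection with standard parallel φ₀ = 15.4° (x = Rλ cos φ₀, y = Rφ), meridians are true-scale (h = 1) and the parallel scale is k = cos φ₀ / cos φ.
Areal scale = h·k = 1 × cos φ₀ / cos φ; at 37.2°, h = 1.000, k = 1.210, so h·k = 1.210.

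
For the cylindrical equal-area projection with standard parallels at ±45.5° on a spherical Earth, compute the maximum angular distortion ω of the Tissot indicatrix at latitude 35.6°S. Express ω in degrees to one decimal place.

17.0°

Cylindrical equal-area (φ₀ = 45.5°): h = cos φ / cos 45.5° along meridians, k = cos 45.5° / cos φ along parallels; h·k = 1.
At 35.6°: h = 1.160, k = 0.8620; principal scales a = 1.160, b = 0.8620.
sin(ω/2) = (a − b)/(a + b) = 0.2980/2.022 = 0.1474, so ω = 2 arcsin(0.1474) ≈ 17.0°.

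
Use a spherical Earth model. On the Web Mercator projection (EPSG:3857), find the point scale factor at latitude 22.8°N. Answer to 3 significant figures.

1.08

For Mercator, h = k = sec φ (a conformal cylindrical projection has a single point scale, 1/cos φ).
k = 1/cos 22.8° = 1/0.9219 = 1.085.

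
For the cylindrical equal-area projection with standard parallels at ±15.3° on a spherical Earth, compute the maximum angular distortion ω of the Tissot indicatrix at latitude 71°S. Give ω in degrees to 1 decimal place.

105.4°

A cylindrical equal-area projection with standard parallel φ₀ has meridian scale h = cos φ / cos φ₀ and parallel scale k = cos φ₀ / cos φ (so areas are preserved, h·k = 1).
At 71°: h = 0.3375, k = 2.963; principal scales a = 2.963, b = 0.3375.
sin(ω/2) = (a − b)/(a + b) = 2.625/3.300 = 0.7954, so ω = 2 arcsin(0.7954) ≈ 105.4°.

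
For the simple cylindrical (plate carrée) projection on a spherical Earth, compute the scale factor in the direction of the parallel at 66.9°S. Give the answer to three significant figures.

Plate carrée maps x = Rλ, y = Rφ. The meridian scale is h = 1 and the parallel scale is k = 1/cos φ = sec φ.
k = 1/cos 66.9° = 1/0.3923 = 2.549.

2.55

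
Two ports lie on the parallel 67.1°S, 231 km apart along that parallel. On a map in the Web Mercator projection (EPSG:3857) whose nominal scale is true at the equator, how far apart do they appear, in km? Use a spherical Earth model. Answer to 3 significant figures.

Mercator is conformal, so the point scale is isotropic: h = k = sec φ = 1/cos φ.
Along the parallel, k = sec 67.1° = 1/0.3891 = 2.570.
Map distance = 231 × 2.570 ≈ 594 km.

594 km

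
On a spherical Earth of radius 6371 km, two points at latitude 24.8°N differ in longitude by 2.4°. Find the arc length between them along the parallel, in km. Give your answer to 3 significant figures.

242 km

Arc length along a parallel = R cos φ · Δλ (with Δλ in radians).
= 6371 × cos 24.8° × (2.4° × π/180) = 6371 × 0.9078 × 0.04189 ≈ 242 km.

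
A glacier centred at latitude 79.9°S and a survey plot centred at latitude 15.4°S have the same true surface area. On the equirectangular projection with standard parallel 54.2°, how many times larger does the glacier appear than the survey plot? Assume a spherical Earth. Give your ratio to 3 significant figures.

With standard parallel φ₀ = 54.2°, the equirectangular projection gives x = Rλ cos φ₀, y = Rφ, so h = 1 and k = cos 54.2° / cos φ.
Areal scale at 79.9°: h·k = 1.000 × 3.336 = 3.336.
Areal scale at 15.4°: h·k = 1.000 × 0.6067 = 0.6067.
Ratio = 3.336/0.6067 ≈ 5.50.

5.50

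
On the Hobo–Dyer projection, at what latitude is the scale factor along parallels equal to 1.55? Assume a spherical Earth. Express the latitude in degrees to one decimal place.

Hobo–Dyer is a cylindrical equal-area projection with standard parallels at ±37.5°. Cylindrical equal-area (φ₀ = 37.5°): h = cos φ / cos 37.5° along meridians, k = cos 37.5° / cos φ along parallels; h·k = 1.
k = cos φ₀ / cos φ = 1.55  ⇒  cos φ = cos 37.5° / 1.55 = 0.5118.
φ = arccos(0.5118) ≈ 59.2°.

59.2°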